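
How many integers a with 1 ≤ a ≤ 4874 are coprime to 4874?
2436

The number of a ∈ {1, ..., 4874} with gcd(a, 4874) = 1 is by definition Euler's totient φ(4874). φ is multiplicative, with φ(p^e) = p^e − p^(e−1). Factorise 4874 = 2 · 2437. Then
  φ(4874) = (2 − 1) · (2437 − 1) = 1 · 2436 = 2436.
So there are 2436 such integers.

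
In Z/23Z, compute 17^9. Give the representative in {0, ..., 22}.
7

Use repeated squaring. Binary(9) = 1001. Walk through the bits of the exponent 9 left-to-right: at each bit after the leading one, square the running value, then multiply by 17 if the bit is 1 (always reducing mod 23):
  bit 1 = 1 (leading): start with 17.
  bit 2 = 0: square 17^2 = 289 ≡ 13 (mod 23).
  bit 3 = 0: square 13^2 = 169 ≡ 8 (mod 23).
  bit 4 = 1: square 8^2 = 64 ≡ 18; bit is 1, so multiply 18·17 = 306 ≡ 7 (mod 23).
Final value: 17^9 ≡ 7 (mod 23).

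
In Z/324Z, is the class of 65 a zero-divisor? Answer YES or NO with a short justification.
NO

gcd(65, 324) = 1, so 65 is a unit in Z/324Z (it has a multiplicative inverse). A unit cannot be a zero-divisor: if 65·b ≡ 0 then multiplying both sides by 65^(−1) gives b ≡ 0. So 65 is not a zero-divisor.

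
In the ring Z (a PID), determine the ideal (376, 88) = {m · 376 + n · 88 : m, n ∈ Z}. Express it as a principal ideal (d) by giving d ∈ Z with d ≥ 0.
(376, 88) = (8); d = 8

In the PID Z, (a, b) is generated by gcd(a, b). Compute gcd(376, 88) with the extended Euclidean algorithm, tracking rows (r, s, t) with s·376 + t·88 = r:
  row A: (376, 1, 0)   [1·376 + 0·88 = 376]
  row B: (88, 0, 1)   [0·376 + 1·88 = 88]
  376 = 4·88 + 24   → row C = row A − 4·row B = (24, 1, −4)   [check: 1·376 − 4·88 = 24]
  88 = 3·24 + 16   → row D = row B − 3·row C = (16, −3, 13)   [check: −3·376 + 13·88 = 16]
  24 = 1·16 + 8   → row E = row C − 1·row D = (8, 4, −17)   [check: 4·376 − 17·88 = 8]
  16 = 2·8 + 0   → remainder 0, stop. gcd = 8 (last nonzero row E).
So gcd(376, 88) = 8, with Bézout identity 4·376 − 17·88 = 8. Containment (⊇): the Bézout identity exhibits 8 as an element of (376, 88), giving (8) ⊆ (376, 88). Containment (⊆): since 8 | 376 and 8 | 88 (376 = 8·47, 88 = 8·11), every Z-linear combination of 376 and 88 is divisible by 8, so (376, 88) ⊆ (8). Therefore (376, 88) = (8), d = 8.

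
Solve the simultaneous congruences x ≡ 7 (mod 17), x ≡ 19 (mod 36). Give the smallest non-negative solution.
x ≡ 415 (mod 612); the representative in [0, 612) is 415

The moduli 17, 36 are pairwise coprime, so by the CRT there is a unique solution mod 17·36 = 612.
Solve by successive substitution. Start with x ≡ 7 (mod 17).
  Combine with x ≡ 19 (mod 36): write x = 7 + 17·t and require 7 + 17·t ≡ 19 (mod 36), i.e. 17·t ≡ 19 − 7 ≡ 12 (mod 36). Since 17^(−1) ≡ 17 (mod 36), t ≡ 17·12 ≡ 24 (mod 36). So x ≡ 7 + 17·24 = 415 (mod 612).
Unique solution in [0, 612): x = 415.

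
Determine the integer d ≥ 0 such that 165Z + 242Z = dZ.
In the PID Z, (a, b) is generated by gcd(a, b). Compute gcd(242, 165) with the extended Euclidean algorithm, tracking rows (r, s, t) with s·242 + t·165 = r:
  row A: (242, 1, 0)   [1·242 + 0·165 = 242]
  row B: (165, 0, 1)   [0·242 + 1·165 = 165]
  242 = 1·165 + 77   → row C = row A − 1·row B = (77, 1, −1)   [check: 1·242 − 1·165 = 77]
  165 = 2·77 + 11   → row D = row B − 2·row C = (11, −2, 3)   [check: −2·242 + 3·165 = 11]
  77 = 7·11 + 0   → remainder 0, stop. gcd = 11 (last nonzero row D).
So gcd(165, 242) = 11, with Bézout identity −2·242 + 3·165 = 11. Containment (⊇): the Bézout identity exhibits 11 as an element of (165, 242), giving (11) ⊆ (165, 242). Containment (⊆): since 11 | 165 and 11 | 242 (165 = 11·15, 242 = 11·22), every Z-linear combination of 165 and 242 is divisible by 11, so (165, 242) ⊆ (11). Therefore (165, 242) = (11), d = 11.

Final answer: (165, 242) = (11); d = 11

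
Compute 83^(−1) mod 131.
83^(−1) ≡ 30 (mod 131)

Apply the extended Euclidean algorithm to (131, 83), tracking rows (r, s, t) with s·131 + t·83 = r. Each division r_prev = q·r_cur + r_new produces the new row as (previous row) − q·(current row):
  row A: (131, 1, 0)   [1·131 + 0·83 = 131]
  row B: (83, 0, 1)   [0·131 + 1·83 = 83]
  131 = 1·83 + 48   → row C = row A − 1·row B = (48, 1, −1)   [check: 1·131 − 1·83 = 48]
  83 = 1·48 + 35   → row D = row B − 1·row C = (35, −1, 2)   [check: −1·131 + 2·83 = 35]
  48 = 1·35 + 13   → row E = row C − 1·row D = (13, 2, −3)   [check: 2·131 − 3·83 = 13]
  35 = 2·13 + 9   → row F = row D − 2·row E = (9, −5, 8)   [check: −5·131 + 8·83 = 9]
  13 = 1·9 + 4   → row G = row E − 1·row F = (4, 7, −11)   [check: 7·131 − 11·83 = 4]
  9 = 2·4 + 1   → row H = row F − 2·row G = (1, −19, 30)   [check: −19·131 + 30·83 = 1]
  4 = 4·1 + 0   → remainder 0, stop. gcd = 1 (last nonzero row H).
The gcd is 1, so 83 is invertible mod 131. The last nonzero row gives −19·131 + 30·83 = 1, so t = 30. So 83^(−1) ≡ 30 (mod 131). Verify: 83 · 30 = 2490 ≡ 1 (mod 131). ✓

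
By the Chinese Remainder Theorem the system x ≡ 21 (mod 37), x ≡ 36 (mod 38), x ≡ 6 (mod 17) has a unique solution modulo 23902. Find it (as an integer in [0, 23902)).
x ≡ 14932 (mod 23902); the representative in [0, 23902) is 14932

The moduli 37, 38, 17 are pairwise coprime, so by the CRT there is a unique solution mod 37·38·17 = 23902.
Solve by successive substitution. Start with x ≡ 21 (mod 37).
  Combine with x ≡ 36 (mod 38): write x = 21 + 37·t and require 21 + 37·t ≡ 36 (mod 38), i.e. 37·t ≡ 36 − 21 ≡ 15 (mod 38). Since 37^(−1) ≡ 37 (mod 38), t ≡ 37·15 ≡ 23 (mod 38). So x ≡ 21 + 37·23 = 872 (mod 1406).
  Combine with x ≡ 6 (mod 17): write x = 872 + 1406·t and require 872 + 1406·t ≡ 6 (mod 17), i.e. 1406·t ≡ 6 − 872 ≡ 1 (mod 17). Since 1406^(−1) ≡ 10 (mod 17) (1406 ≡ 12 (mod 17)), t ≡ 10·1 ≡ 10 (mod 17). So x ≡ 872 + 1406·10 = 14932 (mod 23902).
Unique solution in [0, 23902): x = 14932.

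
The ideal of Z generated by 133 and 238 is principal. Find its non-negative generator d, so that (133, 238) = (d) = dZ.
In the PID Z, (a, b) is generated by gcd(a, b). Compute gcd(238, 133) with the extended Euclidean algorithm, tracking rows (r, s, t) with s·238 + t·133 = r:
  row A: (238, 1, 0)   [1·238 + 0·133 = 238]
  row B: (133, 0, 1)   [0·238 + 1·133 = 133]
  238 = 1·133 + 105   → row C = row A − 1·row B = (105, 1, −1)   [check: 1·238 − 1·133 = 105]
  133 = 1·105 + 28   → row D = row B − 1·row C = (28, −1, 2)   [check: −1·238 + 2·133 = 28]
  105 = 3·28 + 21   → row E = row C − 3·row D = (21, 4, −7)   [check: 4·238 − 7·133 = 21]
  28 = 1·21 + 7   → row F = row D − 1·row E = (7, −5, 9)   [check: −5·238 + 9·133 = 7]
  21 = 3·7 + 0   → remainder 0, stop. gcd = 7 (last nonzero row F).
So gcd(133, 238) = 7, with Bézout identity −5·238 + 9·133 = 7. Containment (⊇): the Bézout identity exhibits 7 as an element of (133, 238), giving (7) ⊆ (133, 238). Containment (⊆): since 7 | 133 and 7 | 238 (133 = 7·19, 238 = 7·34), every Z-linear combination of 133 and 238 is divisible by 7, so (133, 238) ⊆ (7). Therefore (133, 238) = (7), d = 7.

Final answer: (133, 238) = (7); d = 7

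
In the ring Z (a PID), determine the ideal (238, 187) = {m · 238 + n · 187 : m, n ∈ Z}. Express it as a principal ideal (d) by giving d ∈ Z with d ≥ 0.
(238, 187) = (17); d = 17

In the PID Z, (a, b) is generated by gcd(a, b). Compute gcd(238, 187) with the extended Euclidean algorithm, tracking rows (r, s, t) with s·238 + t·187 = r:
  row A: (238, 1, 0)   [1·238 + 0·187 = 238]
  row B: (187, 0, 1)   [0·238 + 1·187 = 187]
  238 = 1·187 + 51   → row C = row A − 1·row B = (51, 1, −1)   [check: 1·238 − 1·187 = 51]
  187 = 3·51 + 34   → row D = row B − 3·row C = (34, −3, 4)   [check: −3·238 + 4·187 = 34]
  51 = 1·34 + 17   → row E = row C − 1·row D = (17, 4, −5)   [check: 4·238 − 5·187 = 17]
  34 = 2·17 + 0   → remainder 0, stop. gcd = 17 (last nonzero row E).
So gcd(238, 187) = 17, with Bézout identity 4·238 − 5·187 = 17. Containment (⊇): the Bézout identity exhibits 17 as an element of (238, 187), giving (17) ⊆ (238, 187). Containment (⊆): since 17 | 238 and 17 | 187 (238 = 17·14, 187 = 17·11), every Z-linear combination of 238 and 187 is divisible by 17, so (238, 187) ⊆ (17). Therefore (238, 187) = (17), d = 17.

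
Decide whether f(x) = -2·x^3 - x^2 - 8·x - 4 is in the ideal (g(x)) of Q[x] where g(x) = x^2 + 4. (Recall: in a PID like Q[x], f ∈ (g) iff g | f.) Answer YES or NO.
In Q[x] the ideal (g) consists of all multiples of g, so f ∈ (g) iff g | f, i.e. iff the remainder of f on division by g is 0. Divide f by g (g is monic, so eliminate the leading term of the running remainder at each step):
  leading term -2·x^3: subtract (-2·x)·g(x) = -2·x^3 - 8·x, leaving -x^2 - 4
  leading term -x^2: subtract (-1)·g(x) = -x^2 - 4, leaving 0
The remainder is 0, so f(x) = g(x) · h(x) with h(x) = -2·x - 1. Hence g | f, i.e. f ∈ (g).

Final answer: YES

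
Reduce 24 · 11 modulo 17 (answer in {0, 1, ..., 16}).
Reduce the factors first: 24 ≡ 7 (mod 17), so 24 · 11 ≡ 7 · 11 (mod 17). 7 · 11 = 77. Dividing by 17: 77 = 4·17 + 9. So (24 · 11) mod 17 = 9.

Final answer: 9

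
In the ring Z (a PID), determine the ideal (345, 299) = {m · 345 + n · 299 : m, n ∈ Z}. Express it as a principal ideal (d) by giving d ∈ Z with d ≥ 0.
In the PID Z, (a, b) is generated by gcd(a, b). Compute gcd(345, 299) with the extended Euclidean algorithm, tracking rows (r, s, t) with s·345 + t·299 = r:
  row A: (345, 1, 0)   [1·345 + 0·299 = 345]
  row B: (299, 0, 1)   [0·345 + 1·299 = 299]
  345 = 1·299 + 46   → row C = row A − 1·row B = (46, 1, −1)   [check: 1·345 − 1·299 = 46]
  299 = 6·46 + 23   → row D = row B − 6·row C = (23, −6, 7)   [check: −6·345 + 7·299 = 23]
  46 = 2·23 + 0   → remainder 0, stop. gcd = 23 (last nonzero row D).
So gcd(345, 299) = 23, with Bézout identity −6·345 + 7·299 = 23. Containment (⊇): the Bézout identity exhibits 23 as an element of (345, 299), giving (23) ⊆ (345, 299). Containment (⊆): since 23 | 345 and 23 | 299 (345 = 23·15, 299 = 23·13), every Z-linear combination of 345 and 299 is divisible by 23, so (345, 299) ⊆ (23). Therefore (345, 299) = (23), d = 23.

Final answer: (345, 299) = (23); d = 23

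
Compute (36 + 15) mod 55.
51

Both summands are already reduced mod 55. 36 + 15 = 51; 51 = 0·55 + 51, so (36 + 15) mod 55 = 51.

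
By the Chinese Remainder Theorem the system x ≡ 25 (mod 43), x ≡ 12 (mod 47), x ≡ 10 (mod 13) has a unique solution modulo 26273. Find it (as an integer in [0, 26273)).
x ≡ 14817 (mod 26273); the representative in [0, 26273) is 14817

The moduli 43, 47, 13 are pairwise coprime, so by the CRT there is a unique solution mod 43·47·13 = 26273.
Solve by successive substitution. Start with x ≡ 25 (mod 43).
  Combine with x ≡ 12 (mod 47): write x = 25 + 43·t and require 25 + 43·t ≡ 12 (mod 47), i.e. 43·t ≡ 12 − 25 ≡ 34 (mod 47). Since 43^(−1) ≡ 35 (mod 47), t ≡ 35·34 ≡ 15 (mod 47). So x ≡ 25 + 43·15 = 670 (mod 2021).
  Combine with x ≡ 10 (mod 13): write x = 670 + 2021·t and require 670 + 2021·t ≡ 10 (mod 13), i.e. 2021·t ≡ 10 − 670 ≡ 3 (mod 13). Since 2021^(−1) ≡ 11 (mod 13) (2021 ≡ 6 (mod 13)), t ≡ 11·3 ≡ 7 (mod 13). So x ≡ 670 + 2021·7 = 14817 (mod 26273).
Unique solution in [0, 26273): x = 14817.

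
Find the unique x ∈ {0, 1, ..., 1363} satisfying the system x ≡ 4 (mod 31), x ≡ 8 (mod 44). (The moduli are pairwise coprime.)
The moduli 31, 44 are pairwise coprime, so by the CRT there is a unique solution mod 31·44 = 1364.
Solve by successive substitution. Start with x ≡ 4 (mod 31).
  Combine with x ≡ 8 (mod 44): write x = 4 + 31·t and require 4 + 31·t ≡ 8 (mod 44), i.e. 31·t ≡ 8 − 4 ≡ 4 (mod 44). Since 31^(−1) ≡ 27 (mod 44), t ≡ 27·4 ≡ 20 (mod 44). So x ≡ 4 + 31·20 = 624 (mod 1364).
Unique solution in [0, 1364): x = 624.

Final answer: x ≡ 624 (mod 1364); the representative in [0, 1364) is 624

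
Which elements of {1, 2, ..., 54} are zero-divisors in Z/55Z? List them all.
nonzero zero-divisors of Z/55Z = {5, 10, 11, 15, 20, 22, 25, 30, 33, 35, 40, 44, 45, 50}

An element a ∈ Z/55Z (with a ≠ 0) is a zero-divisor iff gcd(a, 55) > 1 (because a is a unit precisely when gcd(a, n) = 1, and in Z/nZ every nonzero, non-unit element is a zero-divisor). Scan a = 1, ..., 54 and keep those with gcd(a, 55) > 1:
  gcd(5, 55) = 5, gcd(10, 55) = 5, gcd(11, 55) = 11, gcd(15, 55) = 5, gcd(20, 55) = 5, gcd(22, 55) = 11, gcd(25, 55) = 5, gcd(30, 55) = 5, gcd(33, 55) = 11, gcd(35, 55) = 5, gcd(40, 55) = 5, gcd(44, 55) = 11, gcd(45, 55) = 5, gcd(50, 55) = 5.
All other a ∈ {1, ..., 54} have gcd(a, 55) = 1 and are units. So the nonzero zero-divisors are exactly the 14 values of a appearing in this scan.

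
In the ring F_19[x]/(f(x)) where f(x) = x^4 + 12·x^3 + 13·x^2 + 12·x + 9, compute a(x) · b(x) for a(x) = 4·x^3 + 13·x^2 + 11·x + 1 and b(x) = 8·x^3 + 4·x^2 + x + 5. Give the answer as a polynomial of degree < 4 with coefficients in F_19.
a · b ≡ 16·x^3 + 6·x^2 + 18·x + 9 (mod f(x))

Multiply as integer polynomials: a · b = 32·x^6 + 120·x^5 + 144·x^4 + 85·x^3 + 80·x^2 + 56·x + 5. Reducing coefficients mod 19: a · b ≡ 13·x^6 + 6·x^5 + 11·x^4 + 9·x^3 + 4·x^2 + 18·x + 5. Now divide by f(x) = x^4 + 12·x^3 + 13·x^2 + 12·x + 9 in F_19[x], eliminating the leading term at each step:
  leading term 13·x^6: subtract (13·x^2)·f(x) = 13·x^6 + 4·x^5 + 17·x^4 + 4·x^3 + 3·x^2, leaving 2·x^5 + 13·x^4 + 5·x^3 + x^2 + 18·x + 5 (coefficients mod 19)
  leading term 2·x^5: subtract (2·x)·f(x) = 2·x^5 + 5·x^4 + 7·x^3 + 5·x^2 + 18·x, leaving 8·x^4 + 17·x^3 + 15·x^2 + 5 (coefficients mod 19)
  leading term 8·x^4: subtract (8)·f(x) = 8·x^4 + x^3 + 9·x^2 + x + 15, leaving 16·x^3 + 6·x^2 + 18·x + 9 (coefficients mod 19)
The degree is now < 4, so this is the remainder. Hence a · b ≡ 16·x^3 + 6·x^2 + 18·x + 9 in F_19[x]/(f).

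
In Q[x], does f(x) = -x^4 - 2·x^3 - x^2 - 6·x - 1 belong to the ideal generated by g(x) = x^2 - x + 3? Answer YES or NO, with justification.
In Q[x] the ideal (g) consists of all multiples of g, so f ∈ (g) iff g | f, i.e. iff the remainder of f on division by g is 0. Divide f by g (g is monic, so eliminate the leading term of the running remainder at each step):
  leading term -x^4: subtract (-x^2)·g(x) = -x^4 + x^3 - 3·x^2, leaving -3·x^3 + 2·x^2 - 6·x - 1
  leading term -3·x^3: subtract (-3·x)·g(x) = -3·x^3 + 3·x^2 - 9·x, leaving -x^2 + 3·x - 1
  leading term -x^2: subtract (-1)·g(x) = -x^2 + x - 3, leaving 2·x + 2
The remainder r(x) = 2·x + 2 ≠ 0 (and deg r < deg g), so g ∤ f, i.e. f ∉ (g).

Final answer: NO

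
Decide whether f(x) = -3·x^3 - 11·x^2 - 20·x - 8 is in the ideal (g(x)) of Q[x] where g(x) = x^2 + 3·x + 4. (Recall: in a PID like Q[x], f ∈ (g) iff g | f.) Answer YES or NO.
In Q[x] the ideal (g) consists of all multiples of g, so f ∈ (g) iff g | f, i.e. iff the remainder of f on division by g is 0. Divide f by g (g is monic, so eliminate the leading term of the running remainder at each step):
  leading term -3·x^3: subtract (-3·x)·g(x) = -3·x^3 - 9·x^2 - 12·x, leaving -2·x^2 - 8·x - 8
  leading term -2·x^2: subtract (-2)·g(x) = -2·x^2 - 6·x - 8, leaving -2·x
The remainder r(x) = -2·x ≠ 0 (and deg r < deg g), so g ∤ f, i.e. f ∉ (g).

Final answer: NO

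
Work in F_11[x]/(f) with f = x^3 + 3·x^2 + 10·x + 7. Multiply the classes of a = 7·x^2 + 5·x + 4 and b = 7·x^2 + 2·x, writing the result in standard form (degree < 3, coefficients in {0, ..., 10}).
Multiply as integer polynomials: a · b = 49·x^4 + 49·x^3 + 38·x^2 + 8·x. Reducing coefficients mod 11: a · b ≡ 5·x^4 + 5·x^3 + 5·x^2 + 8·x. Now divide by f(x) = x^3 + 3·x^2 + 10·x + 7 in F_11[x], eliminating the leading term at each step:
  leading term 5·x^4: subtract (5·x)·f(x) = 5·x^4 + 4·x^3 + 6·x^2 + 2·x, leaving x^3 + 10·x^2 + 6·x (coefficients mod 11)
  leading term x^3: subtract (1)·f(x) = x^3 + 3·x^2 + 10·x + 7, leaving 7·x^2 + 7·x + 4 (coefficients mod 11)
The degree is now < 3, so this is the remainder. Hence a · b ≡ 7·x^2 + 7·x + 4 in F_11[x]/(f).

Final answer: a · b ≡ 7·x^2 + 7·x + 4 (mod f(x))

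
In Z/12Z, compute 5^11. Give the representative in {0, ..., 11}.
Use repeated squaring. Binary(11) = 1011. Walk through the bits of the exponent 11 left-to-right: at each bit after the leading one, square the running value, then multiply by 5 if the bit is 1 (always reducing mod 12):
  bit 1 = 1 (leading): start with 5.
  bit 2 = 0: square 5^2 = 25 ≡ 1 (mod 12).
  bit 3 = 1: square 1^2 = 1; bit is 1, so multiply 1·5 = 5 (mod 12).
  bit 4 = 1: square 5^2 = 25 ≡ 1; bit is 1, so multiply 1·5 = 5 (mod 12).
Final value: 5^11 ≡ 5 (mod 12).

Final answer: 5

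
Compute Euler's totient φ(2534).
φ is multiplicative, with φ(p^e) = p^e − p^(e−1). Factorise 2534 = 2 · 7 · 181. Then
  φ(2534) = (2 − 1) · (7 − 1) · (181 − 1) = 1 · 6 · 180 = 1080.

Final answer: φ(2534) = 1080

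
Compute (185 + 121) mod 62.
Reduce the summands first: 185 ≡ 61, 121 ≡ 59 (mod 62), so 185 + 121 ≡ 61 + 59 (mod 62). 61 + 59 = 120; 120 = 1·62 + 58, so (185 + 121) mod 62 = 58.

Final answer: 58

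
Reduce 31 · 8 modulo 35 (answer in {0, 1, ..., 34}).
3

Both factors are already reduced mod 35. 31 · 8 = 248. Dividing by 35: 248 = 7·35 + 3. So (31 · 8) mod 35 = 3.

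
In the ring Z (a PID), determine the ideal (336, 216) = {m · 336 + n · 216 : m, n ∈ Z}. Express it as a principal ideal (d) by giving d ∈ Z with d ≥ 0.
In the PID Z, (a, b) is generated by gcd(a, b). Compute gcd(336, 216) with the extended Euclidean algorithm, tracking rows (r, s, t) with s·336 + t·216 = r:
  row A: (336, 1, 0)   [1·336 + 0·216 = 336]
  row B: (216, 0, 1)   [0·336 + 1·216 = 216]
  336 = 1·216 + 120   → row C = row A − 1·row B = (120, 1, −1)   [check: 1·336 − 1·216 = 120]
  216 = 1·120 + 96   → row D = row B − 1·row C = (96, −1, 2)   [check: −1·336 + 2·216 = 96]
  120 = 1·96 + 24   → row E = row C − 1·row D = (24, 2, −3)   [check: 2·336 − 3·216 = 24]
  96 = 4·24 + 0   → remainder 0, stop. gcd = 24 (last nonzero row E).
So gcd(336, 216) = 24, with Bézout identity 2·336 − 3·216 = 24. Containment (⊇): the Bézout identity exhibits 24 as an element of (336, 216), giving (24) ⊆ (336, 216). Containment (⊆): since 24 | 336 and 24 | 216 (336 = 24·14, 216 = 24·9), every Z-linear combination of 336 and 216 is divisible by 24, so (336, 216) ⊆ (24). Therefore (336, 216) = (24), d = 24.

Final answer: (336, 216) = (24); d = 24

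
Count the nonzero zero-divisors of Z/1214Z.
In Z/1214Z each nonzero element is either a unit (gcd with 1214 is 1) or a zero-divisor (gcd > 1). The number of units is φ(1214): factorise 1214 = 2 · 607, so φ(1214) = (2 − 1) · (607 − 1) = 1 · 606 = 606. The nonzero elements number 1214 − 1 = 1213. Hence the nonzero zero-divisors number 1213 − 606 = 607.

Final answer: Z/1214Z has 607 nonzero zero-divisors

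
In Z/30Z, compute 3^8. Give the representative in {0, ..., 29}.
21

Use repeated squaring. Binary(8) = 1000. Walk through the bits of the exponent 8 left-to-right: at each bit after the leading one, square the running value, then multiply by 3 if the bit is 1 (always reducing mod 30):
  bit 1 = 1 (leading): start with 3.
  bit 2 = 0: square 3^2 = 9 (mod 30).
  bit 3 = 0: square 9^2 = 81 ≡ 21 (mod 30).
  bit 4 = 0: square 21^2 = 441 ≡ 21 (mod 30).
Final value: 3^8 ≡ 21 (mod 30).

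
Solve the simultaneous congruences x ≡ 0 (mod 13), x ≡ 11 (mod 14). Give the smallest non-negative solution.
x ≡ 39 (mod 182); the representative in [0, 182) is 39

The moduli 13, 14 are pairwise coprime, so by the CRT there is a unique solution mod 13·14 = 182.
Solve by successive substitution. Start with x ≡ 0 (mod 13).
  Combine with x ≡ 11 (mod 14): write x = 13·t and require 13·t ≡ 11 (mod 14). Since 13^(−1) ≡ 13 (mod 14), t ≡ 13·11 ≡ 3 (mod 14). So x ≡ 13·3 = 39 (mod 182).
Unique solution in [0, 182): x = 39.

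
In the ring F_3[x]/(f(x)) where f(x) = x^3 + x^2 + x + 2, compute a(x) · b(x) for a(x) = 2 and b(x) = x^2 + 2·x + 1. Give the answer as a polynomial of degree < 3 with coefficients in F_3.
Multiply as integer polynomials: a · b = 2·x^2 + 4·x + 2. Reducing coefficients mod 3: a · b ≡ 2·x^2 + x + 2. This already has degree < 3, so no reduction by f is needed. Hence a · b ≡ 2·x^2 + x + 2 in F_3[x]/(f).

Final answer: a · b ≡ 2·x^2 + x + 2 (mod f(x))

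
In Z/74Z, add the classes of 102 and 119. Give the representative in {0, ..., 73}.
Reduce the summands first: 102 ≡ 28, 119 ≡ 45 (mod 74), so 102 + 119 ≡ 28 + 45 (mod 74). 28 + 45 = 73; 73 = 0·74 + 73, so (102 + 119) mod 74 = 73.

Final answer: 73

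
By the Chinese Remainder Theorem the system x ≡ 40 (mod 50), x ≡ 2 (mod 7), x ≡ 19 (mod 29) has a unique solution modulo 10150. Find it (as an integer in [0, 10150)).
x ≡ 7240 (mod 10150); the representative in [0, 10150) is 7240

The moduli 50, 7, 29 are pairwise coprime, so by the CRT there is a unique solution mod 50·7·29 = 10150.
Solve by successive substitution. Start with x ≡ 40 (mod 50).
  Combine with x ≡ 2 (mod 7): write x = 40 + 50·t and require 40 + 50·t ≡ 2 (mod 7), i.e. 50·t ≡ 2 − 40 ≡ 4 (mod 7). Since 50^(−1) ≡ 1 (mod 7) (50 ≡ 1 (mod 7)), t ≡ 1·4 ≡ 4 (mod 7). So x ≡ 40 + 50·4 = 240 (mod 350).
  Combine with x ≡ 19 (mod 29): write x = 240 + 350·t and require 240 + 350·t ≡ 19 (mod 29), i.e. 350·t ≡ 19 − 240 ≡ 11 (mod 29). Since 350^(−1) ≡ 15 (mod 29) (350 ≡ 2 (mod 29)), t ≡ 15·11 ≡ 20 (mod 29). So x ≡ 240 + 350·20 = 7240 (mod 10150).
Unique solution in [0, 10150): x = 7240.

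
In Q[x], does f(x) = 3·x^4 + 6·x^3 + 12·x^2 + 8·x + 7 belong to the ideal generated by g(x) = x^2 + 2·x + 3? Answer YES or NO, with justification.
In Q[x] the ideal (g) consists of all multiples of g, so f ∈ (g) iff g | f, i.e. iff the remainder of f on division by g is 0. Divide f by g (g is monic, so eliminate the leading term of the running remainder at each step):
  leading term 3·x^4: subtract (3·x^2)·g(x) = 3·x^4 + 6·x^3 + 9·x^2, leaving 3·x^2 + 8·x + 7
  leading term 3·x^2: subtract (3)·g(x) = 3·x^2 + 6·x + 9, leaving 2·x - 2
The remainder r(x) = 2·x - 2 ≠ 0 (and deg r < deg g), so g ∤ f, i.e. f ∉ (g).

Final answer: NO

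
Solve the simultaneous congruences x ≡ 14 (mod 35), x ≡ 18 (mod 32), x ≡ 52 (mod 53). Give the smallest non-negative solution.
x ≡ 7154 (mod 59360); the representative in [0, 59360) is 7154

The moduli 35, 32, 53 are pairwise coprime, so by the CRT there is a unique solution mod 35·32·53 = 59360.
Solve by successive substitution. Start with x ≡ 14 (mod 35).
  Combine with x ≡ 18 (mod 32): write x = 14 + 35·t and require 14 + 35·t ≡ 18 (mod 32), i.e. 35·t ≡ 18 − 14 ≡ 4 (mod 32). Since 35^(−1) ≡ 11 (mod 32) (35 ≡ 3 (mod 32)), t ≡ 11·4 ≡ 12 (mod 32). So x ≡ 14 + 35·12 = 434 (mod 1120).
  Combine with x ≡ 52 (mod 53): write x = 434 + 1120·t and require 434 + 1120·t ≡ 52 (mod 53), i.e. 1120·t ≡ 52 − 434 ≡ 42 (mod 53). Since 1120^(−1) ≡ 38 (mod 53) (1120 ≡ 7 (mod 53)), t ≡ 38·42 ≡ 6 (mod 53). So x ≡ 434 + 1120·6 = 7154 (mod 59360).
Unique solution in [0, 59360): x = 7154.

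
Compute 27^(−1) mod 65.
27^(−1) ≡ 53 (mod 65)

Apply the extended Euclidean algorithm to (65, 27), tracking rows (r, s, t) with s·65 + t·27 = r. Each division r_prev = q·r_cur + r_new produces the new row as (previous row) − q·(current row):
  row A: (65, 1, 0)   [1·65 + 0·27 = 65]
  row B: (27, 0, 1)   [0·65 + 1·27 = 27]
  65 = 2·27 + 11   → row C = row A − 2·row B = (11, 1, −2)   [check: 1·65 − 2·27 = 11]
  27 = 2·11 + 5   → row D = row B − 2·row C = (5, −2, 5)   [check: −2·65 + 5·27 = 5]
  11 = 2·5 + 1   → row E = row C − 2·row D = (1, 5, −12)   [check: 5·65 − 12·27 = 1]
  5 = 5·1 + 0   → remainder 0, stop. gcd = 1 (last nonzero row E).
The gcd is 1, so 27 is invertible mod 65. The last nonzero row gives 5·65 − 12·27 = 1, so t = −12. So 27^(−1) ≡ −12 ≡ 53 (mod 65). Verify: 27 · 53 = 1431 ≡ 1 (mod 65). ✓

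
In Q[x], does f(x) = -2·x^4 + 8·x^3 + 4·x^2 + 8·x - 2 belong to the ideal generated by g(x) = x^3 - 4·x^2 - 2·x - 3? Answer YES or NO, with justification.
In Q[x] the ideal (g) consists of all multiples of g, so f ∈ (g) iff g | f, i.e. iff the remainder of f on division by g is 0. Divide f by g (g is monic, so eliminate the leading term of the running remainder at each step):
  leading term -2·x^4: subtract (-2·x)·g(x) = -2·x^4 + 8·x^3 + 4·x^2 + 6·x, leaving 2·x - 2
The remainder r(x) = 2·x - 2 ≠ 0 (and deg r < deg g), so g ∤ f, i.e. f ∉ (g).

Final answer: NO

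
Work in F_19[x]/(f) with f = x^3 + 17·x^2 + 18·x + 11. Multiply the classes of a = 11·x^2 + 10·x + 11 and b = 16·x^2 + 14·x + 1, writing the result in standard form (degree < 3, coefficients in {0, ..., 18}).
Multiply as integer polynomials: a · b = 176·x^4 + 314·x^3 + 327·x^2 + 164·x + 11. Reducing coefficients mod 19: a · b ≡ 5·x^4 + 10·x^3 + 4·x^2 + 12·x + 11. Now divide by f(x) = x^3 + 17·x^2 + 18·x + 11 in F_19[x], eliminating the leading term at each step:
  leading term 5·x^4: subtract (5·x)·f(x) = 5·x^4 + 9·x^3 + 14·x^2 + 17·x, leaving x^3 + 9·x^2 + 14·x + 11 (coefficients mod 19)
  leading term x^3: subtract (1)·f(x) = x^3 + 17·x^2 + 18·x + 11, leaving 11·x^2 + 15·x (coefficients mod 19)
The degree is now < 3, so this is the remainder. Hence a · b ≡ 11·x^2 + 15·x in F_19[x]/(f).

Final answer: a · b ≡ 11·x^2 + 15·x (mod f(x))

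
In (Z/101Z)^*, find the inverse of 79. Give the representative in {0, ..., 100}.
79^(−1) ≡ 78 (mod 101)

Apply the extended Euclidean algorithm to (101, 79), tracking rows (r, s, t) with s·101 + t·79 = r. Each division r_prev = q·r_cur + r_new produces the new row as (previous row) − q·(current row):
  row A: (101, 1, 0)   [1·101 + 0·79 = 101]
  row B: (79, 0, 1)   [0·101 + 1·79 = 79]
  101 = 1·79 + 22   → row C = row A − 1·row B = (22, 1, −1)   [check: 1·101 − 1·79 = 22]
  79 = 3·22 + 13   → row D = row B − 3·row C = (13, −3, 4)   [check: −3·101 + 4·79 = 13]
  22 = 1·13 + 9   → row E = row C − 1·row D = (9, 4, −5)   [check: 4·101 − 5·79 = 9]
  13 = 1·9 + 4   → row F = row D − 1·row E = (4, −7, 9)   [check: −7·101 + 9·79 = 4]
  9 = 2·4 + 1   → row G = row E − 2·row F = (1, 18, −23)   [check: 18·101 − 23·79 = 1]
  4 = 4·1 + 0   → remainder 0, stop. gcd = 1 (last nonzero row G).
The gcd is 1, so 79 is invertible mod 101. The last nonzero row gives 18·101 − 23·79 = 1, so t = −23. So 79^(−1) ≡ −23 ≡ 78 (mod 101). Verify: 79 · 78 = 6162 ≡ 1 (mod 101). ✓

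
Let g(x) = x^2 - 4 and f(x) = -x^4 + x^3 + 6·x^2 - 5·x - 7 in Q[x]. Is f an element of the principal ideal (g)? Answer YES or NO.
In Q[x] the ideal (g) consists of all multiples of g, so f ∈ (g) iff g | f, i.e. iff the remainder of f on division by g is 0. Divide f by g (g is monic, so eliminate the leading term of the running remainder at each step):
  leading term -x^4: subtract (-x^2)·g(x) = -x^4 + 4·x^2, leaving x^3 + 2·x^2 - 5·x - 7
  leading term x^3: subtract (x)·g(x) = x^3 - 4·x, leaving 2·x^2 - x - 7
  leading term 2·x^2: subtract (2)·g(x) = 2·x^2 - 8, leaving 1 - x
The remainder r(x) = 1 - x ≠ 0 (and deg r < deg g), so g ∤ f, i.e. f ∉ (g).

Final answer: NO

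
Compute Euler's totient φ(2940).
φ is multiplicative, with φ(p^e) = p^e − p^(e−1). Factorise 2940 = 2^2 · 3 · 5 · 7^2. Then
  φ(2940) = (2^2 − 2^1) · (3 − 1) · (5 − 1) · (7^2 − 7^1) = 2 · 2 · 4 · 42 = 672.

Final answer: φ(2940) = 672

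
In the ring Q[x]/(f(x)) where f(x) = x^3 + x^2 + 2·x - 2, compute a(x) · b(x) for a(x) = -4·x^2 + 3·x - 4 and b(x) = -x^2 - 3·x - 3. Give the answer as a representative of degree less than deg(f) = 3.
First multiply in Q[x] without reducing: a · b = 4·x^4 + 9·x^3 + 7·x^2 + 3·x + 12. Now divide by f(x) = x^3 + x^2 + 2·x - 2, eliminating the leading term at each step:
  leading term 4·x^4: subtract (4·x)·f(x) = 4·x^4 + 4·x^3 + 8·x^2 - 8·x, leaving 5·x^3 - x^2 + 11·x + 12
  leading term 5·x^3: subtract (5)·f(x) = 5·x^3 + 5·x^2 + 10·x - 10, leaving -6·x^2 + x + 22
The degree is now < 3, so this is the remainder. Hence a · b ≡ -6·x^2 + x + 22 in Q[x]/(f).

Final answer: a · b ≡ -6·x^2 + x + 22 (mod f(x))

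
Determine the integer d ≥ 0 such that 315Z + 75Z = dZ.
In the PID Z, (a, b) is generated by gcd(a, b). Compute gcd(315, 75) with the extended Euclidean algorithm, tracking rows (r, s, t) with s·315 + t·75 = r:
  row A: (315, 1, 0)   [1·315 + 0·75 = 315]
  row B: (75, 0, 1)   [0·315 + 1·75 = 75]
  315 = 4·75 + 15   → row C = row A − 4·row B = (15, 1, −4)   [check: 1·315 − 4·75 = 15]
  75 = 5·15 + 0   → remainder 0, stop. gcd = 15 (last nonzero row C).
So gcd(315, 75) = 15, with Bézout identity 1·315 − 4·75 = 15. Containment (⊇): the Bézout identity exhibits 15 as an element of (315, 75), giving (15) ⊆ (315, 75). Containment (⊆): since 15 | 315 and 15 | 75 (315 = 15·21, 75 = 15·5), every Z-linear combination of 315 and 75 is divisible by 15, so (315, 75) ⊆ (15). Therefore (315, 75) = (15), d = 15.

Final answer: (315, 75) = (15); d = 15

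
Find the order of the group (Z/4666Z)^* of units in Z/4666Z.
(Z/4666Z)^* consists of the classes a with gcd(a, 4666) = 1, so its order is φ(4666). φ is multiplicative, with φ(p^e) = p^e − p^(e−1). Factorise 4666 = 2 · 2333. Then
  φ(4666) = (2 − 1) · (2333 − 1) = 1 · 2332 = 2332.
Thus |(Z/4666Z)^*| = 2332.

Final answer: |(Z/4666Z)^*| = 2332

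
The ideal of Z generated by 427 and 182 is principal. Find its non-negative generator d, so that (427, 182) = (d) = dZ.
(427, 182) = (7); d = 7

In the PID Z, (a, b) is generated by gcd(a, b). Compute gcd(427, 182) with the extended Euclidean algorithm, tracking rows (r, s, t) with s·427 + t·182 = r:
  row A: (427, 1, 0)   [1·427 + 0·182 = 427]
  row B: (182, 0, 1)   [0·427 + 1·182 = 182]
  427 = 2·182 + 63   → row C = row A − 2·row B = (63, 1, −2)   [check: 1·427 − 2·182 = 63]
  182 = 2·63 + 56   → row D = row B − 2·row C = (56, −2, 5)   [check: −2·427 + 5·182 = 56]
  63 = 1·56 + 7   → row E = row C − 1·row D = (7, 3, −7)   [check: 3·427 − 7·182 = 7]
  56 = 8·7 + 0   → remainder 0, stop. gcd = 7 (last nonzero row E).
So gcd(427, 182) = 7, with Bézout identity 3·427 − 7·182 = 7. Containment (⊇): the Bézout identity exhibits 7 as an element of (427, 182), giving (7) ⊆ (427, 182). Containment (⊆): since 7 | 427 and 7 | 182 (427 = 7·61, 182 = 7·26), every Z-linear combination of 427 and 182 is divisible by 7, so (427, 182) ⊆ (7). Therefore (427, 182) = (7), d = 7.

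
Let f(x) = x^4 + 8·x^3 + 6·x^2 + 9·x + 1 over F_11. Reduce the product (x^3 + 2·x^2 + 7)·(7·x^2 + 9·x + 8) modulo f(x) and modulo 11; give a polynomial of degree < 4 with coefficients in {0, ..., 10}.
a · b ≡ 6·x^3 + 2·x^2 + x + 1 (mod f(x))

Multiply as integer polynomials: a · b = 7·x^5 + 23·x^4 + 26·x^3 + 65·x^2 + 63·x + 56. Reducing coefficients mod 11: a · b ≡ 7·x^5 + x^4 + 4·x^3 + 10·x^2 + 8·x + 1. Now divide by f(x) = x^4 + 8·x^3 + 6·x^2 + 9·x + 1 in F_11[x], eliminating the leading term at each step:
  leading term 7·x^5: subtract (7·x)·f(x) = 7·x^5 + x^4 + 9·x^3 + 8·x^2 + 7·x, leaving 6·x^3 + 2·x^2 + x + 1 (coefficients mod 11)
The degree is now < 4, so this is the remainder. Hence a · b ≡ 6·x^3 + 2·x^2 + x + 1 in F_11[x]/(f).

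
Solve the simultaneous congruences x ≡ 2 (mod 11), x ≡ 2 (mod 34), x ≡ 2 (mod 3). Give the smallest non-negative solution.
x ≡ 2 (mod 1122); the representative in [0, 1122) is 2

The moduli 11, 34, 3 are pairwise coprime, so by the CRT there is a unique solution mod 11·34·3 = 1122.
Solve by successive substitution. Start with x ≡ 2 (mod 11).
  Combine with x ≡ 2 (mod 34): write x = 2 + 11·t and require 2 + 11·t ≡ 2 (mod 34), i.e. 11·t ≡ 2 − 2 ≡ 0 (mod 34). Since 11^(−1) ≡ 31 (mod 34), t ≡ 31·0 ≡ 0 (mod 34). So x ≡ 2 + 11·0 = 2 (mod 374).
  Combine with x ≡ 2 (mod 3): write x = 2 + 374·t and require 2 + 374·t ≡ 2 (mod 3), i.e. 374·t ≡ 2 − 2 ≡ 0 (mod 3). Since 374^(−1) ≡ 2 (mod 3) (374 ≡ 2 (mod 3)), t ≡ 2·0 ≡ 0 (mod 3). So x ≡ 2 + 374·0 = 2 (mod 1122).
Unique solution in [0, 1122): x = 2.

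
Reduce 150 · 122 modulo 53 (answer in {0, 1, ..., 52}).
Reduce the factors first: 150 ≡ 44, 122 ≡ 16 (mod 53), so 150 · 122 ≡ 44 · 16 (mod 53). 44 · 16 = 704. Dividing by 53: 704 = 13·53 + 15. So (150 · 122) mod 53 = 15.

Final answer: 15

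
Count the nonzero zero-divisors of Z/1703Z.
Z/1703Z has 142 nonzero zero-divisors

In Z/1703Z each nonzero element is either a unit (gcd with 1703 is 1) or a zero-divisor (gcd > 1). The number of units is φ(1703): factorise 1703 = 13 · 131, so φ(1703) = (13 − 1) · (131 − 1) = 12 · 130 = 1560. The nonzero elements number 1703 − 1 = 1702. Hence the nonzero zero-divisors number 1702 − 1560 = 142.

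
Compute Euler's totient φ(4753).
φ(4753) = 4032

φ is multiplicative, with φ(p^e) = p^e − p^(e−1). Factorise 4753 = 7^2 · 97. Then
  φ(4753) = (7^2 − 7^1) · (97 − 1) = 42 · 96 = 4032.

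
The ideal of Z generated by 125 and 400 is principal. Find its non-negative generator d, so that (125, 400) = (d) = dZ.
(125, 400) = (25); d = 25

In the PID Z, (a, b) is generated by gcd(a, b). Compute gcd(400, 125) with the extended Euclidean algorithm, tracking rows (r, s, t) with s·400 + t·125 = r:
  row A: (400, 1, 0)   [1·400 + 0·125 = 400]
  row B: (125, 0, 1)   [0·400 + 1·125 = 125]
  400 = 3·125 + 25   → row C = row A − 3·row B = (25, 1, −3)   [check: 1·400 − 3·125 = 25]
  125 = 5·25 + 0   → remainder 0, stop. gcd = 25 (last nonzero row C).
So gcd(125, 400) = 25, with Bézout identity 1·400 − 3·125 = 25. Containment (⊇): the Bézout identity exhibits 25 as an element of (125, 400), giving (25) ⊆ (125, 400). Containment (⊆): since 25 | 125 and 25 | 400 (125 = 25·5, 400 = 25·16), every Z-linear combination of 125 and 400 is divisible by 25, so (125, 400) ⊆ (25). Therefore (125, 400) = (25), d = 25.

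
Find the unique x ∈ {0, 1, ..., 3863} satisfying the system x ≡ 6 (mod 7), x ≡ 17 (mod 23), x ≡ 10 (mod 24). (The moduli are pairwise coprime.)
The moduli 7, 23, 24 are pairwise coprime, so by the CRT there is a unique solution mod 7·23·24 = 3864.
Solve by successive substitution. Start with x ≡ 6 (mod 7).
  Combine with x ≡ 17 (mod 23): write x = 6 + 7·t and require 6 + 7·t ≡ 17 (mod 23), i.e. 7·t ≡ 17 − 6 ≡ 11 (mod 23). Since 7^(−1) ≡ 10 (mod 23), t ≡ 10·11 ≡ 18 (mod 23). So x ≡ 6 + 7·18 = 132 (mod 161).
  Combine with x ≡ 10 (mod 24): write x = 132 + 161·t and require 132 + 161·t ≡ 10 (mod 24), i.e. 161·t ≡ 10 − 132 ≡ 22 (mod 24). Since 161^(−1) ≡ 17 (mod 24) (161 ≡ 17 (mod 24)), t ≡ 17·22 ≡ 14 (mod 24). So x ≡ 132 + 161·14 = 2386 (mod 3864).
Unique solution in [0, 3864): x = 2386.

Final answer: x ≡ 2386 (mod 3864); the representative in [0, 3864) is 2386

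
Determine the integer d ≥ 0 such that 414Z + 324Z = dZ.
In the PID Z, (a, b) is generated by gcd(a, b). Compute gcd(414, 324) with the extended Euclidean algorithm, tracking rows (r, s, t) with s·414 + t·324 = r:
  row A: (414, 1, 0)   [1·414 + 0·324 = 414]
  row B: (324, 0, 1)   [0·414 + 1·324 = 324]
  414 = 1·324 + 90   → row C = row A − 1·row B = (90, 1, −1)   [check: 1·414 − 1·324 = 90]
  324 = 3·90 + 54   → row D = row B − 3·row C = (54, −3, 4)   [check: −3·414 + 4·324 = 54]
  90 = 1·54 + 36   → row E = row C − 1·row D = (36, 4, −5)   [check: 4·414 − 5·324 = 36]
  54 = 1·36 + 18   → row F = row D − 1·row E = (18, −7, 9)   [check: −7·414 + 9·324 = 18]
  36 = 2·18 + 0   → remainder 0, stop. gcd = 18 (last nonzero row F).
So gcd(414, 324) = 18, with Bézout identity −7·414 + 9·324 = 18. Containment (⊇): the Bézout identity exhibits 18 as an element of (414, 324), giving (18) ⊆ (414, 324). Containment (⊆): since 18 | 414 and 18 | 324 (414 = 18·23, 324 = 18·18), every Z-linear combination of 414 and 324 is divisible by 18, so (414, 324) ⊆ (18). Therefore (414, 324) = (18), d = 18.

Final answer: (414, 324) = (18); d = 18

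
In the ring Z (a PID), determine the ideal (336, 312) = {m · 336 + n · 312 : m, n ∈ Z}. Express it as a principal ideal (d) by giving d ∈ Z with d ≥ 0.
In the PID Z, (a, b) is generated by gcd(a, b). Compute gcd(336, 312) with the extended Euclidean algorithm, tracking rows (r, s, t) with s·336 + t·312 = r:
  row A: (336, 1, 0)   [1·336 + 0·312 = 336]
  row B: (312, 0, 1)   [0·336 + 1·312 = 312]
  336 = 1·312 + 24   → row C = row A − 1·row B = (24, 1, −1)   [check: 1·336 − 1·312 = 24]
  312 = 13·24 + 0   → remainder 0, stop. gcd = 24 (last nonzero row C).
So gcd(336, 312) = 24, with Bézout identity 1·336 − 1·312 = 24. Containment (⊇): the Bézout identity exhibits 24 as an element of (336, 312), giving (24) ⊆ (336, 312). Containment (⊆): since 24 | 336 and 24 | 312 (336 = 24·14, 312 = 24·13), every Z-linear combination of 336 and 312 is divisible by 24, so (336, 312) ⊆ (24). Therefore (336, 312) = (24), d = 24.

Final answer: (336, 312) = (24); d = 24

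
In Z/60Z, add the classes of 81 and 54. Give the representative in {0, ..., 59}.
15

Reduce the summands first: 81 ≡ 21 (mod 60), so 81 + 54 ≡ 21 + 54 (mod 60). 21 + 54 = 75; 75 = 1·60 + 15, so (81 + 54) mod 60 = 15.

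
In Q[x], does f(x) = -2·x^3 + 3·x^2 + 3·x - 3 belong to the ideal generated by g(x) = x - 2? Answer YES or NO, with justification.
In Q[x] the ideal (g) consists of all multiples of g, so f ∈ (g) iff g | f, i.e. iff the remainder of f on division by g is 0. Divide f by g (g is monic, so eliminate the leading term of the running remainder at each step):
  leading term -2·x^3: subtract (-2·x^2)·g(x) = -2·x^3 + 4·x^2, leaving -x^2 + 3·x - 3
  leading term -x^2: subtract (-x)·g(x) = -x^2 + 2·x, leaving x - 3
  leading term x: subtract (1)·g(x) = x - 2, leaving -1
The remainder r(x) = -1 ≠ 0 (and deg r < deg g), so g ∤ f, i.e. f ∉ (g).

Final answer: NO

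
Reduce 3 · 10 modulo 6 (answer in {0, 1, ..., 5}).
0

Reduce the factors first: 10 ≡ 4 (mod 6), so 3 · 10 ≡ 3 · 4 (mod 6). 3 · 4 = 12. Dividing by 6: 12 = 2·6 + 0. So (3 · 10) mod 6 = 0.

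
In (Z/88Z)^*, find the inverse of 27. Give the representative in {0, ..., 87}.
Apply the extended Euclidean algorithm to (88, 27), tracking rows (r, s, t) with s·88 + t·27 = r. Each division r_prev = q·r_cur + r_new produces the new row as (previous row) − q·(current row):
  row A: (88, 1, 0)   [1·88 + 0·27 = 88]
  row B: (27, 0, 1)   [0·88 + 1·27 = 27]
  88 = 3·27 + 7   → row C = row A − 3·row B = (7, 1, −3)   [check: 1·88 − 3·27 = 7]
  27 = 3·7 + 6   → row D = row B − 3·row C = (6, −3, 10)   [check: −3·88 + 10·27 = 6]
  7 = 1·6 + 1   → row E = row C − 1·row D = (1, 4, −13)   [check: 4·88 − 13·27 = 1]
  6 = 6·1 + 0   → remainder 0, stop. gcd = 1 (last nonzero row E).
The gcd is 1, so 27 is invertible mod 88. The last nonzero row gives 4·88 − 13·27 = 1, so t = −13. So 27^(−1) ≡ −13 ≡ 75 (mod 88). Verify: 27 · 75 = 2025 ≡ 1 (mod 88). ✓

Final answer: 27^(−1) ≡ 75 (mod 88)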